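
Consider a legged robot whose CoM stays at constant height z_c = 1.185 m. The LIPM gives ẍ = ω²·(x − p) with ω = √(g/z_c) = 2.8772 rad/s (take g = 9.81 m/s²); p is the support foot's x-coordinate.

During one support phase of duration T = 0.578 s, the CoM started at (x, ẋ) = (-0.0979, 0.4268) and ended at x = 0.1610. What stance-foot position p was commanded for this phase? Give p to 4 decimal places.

p = -0.0296

ωT = 2.8772·0.578 = 1.663022; cosh(ωT) = 2.732396, sinh(ωT) = 2.542831
x(T) = p + (x₀−p)·cosh(ωT) + (ẋ₀/ω)·sinh(ωT) ⇒ p·(1 − cosh) = x(T) − x₀·cosh − (ẋ₀/ω)·sinh
numerator   = 0.1610 − (-0.0979)·2.732396 − (0.4268/2.8772)·2.542831 = 0.051301
denominator = 1 − 2.732396 = -1.732396
p = 0.051301 / -1.732396 = -0.0296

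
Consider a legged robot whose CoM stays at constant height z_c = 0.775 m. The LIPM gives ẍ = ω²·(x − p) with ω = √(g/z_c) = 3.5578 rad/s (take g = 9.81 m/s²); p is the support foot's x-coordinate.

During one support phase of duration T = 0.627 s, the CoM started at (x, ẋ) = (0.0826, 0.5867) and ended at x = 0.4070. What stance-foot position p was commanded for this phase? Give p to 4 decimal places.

p = 0.1997

ωT = 3.5578·0.627 = 2.230741; cosh(ωT) = 4.707102, sinh(ωT) = 4.599654
x(T) = p + (x₀−p)·cosh(ωT) + (ẋ₀/ω)·sinh(ωT) ⇒ p·(1 − cosh) = x(T) − x₀·cosh − (ẋ₀/ω)·sinh
numerator   = 0.4070 − (0.0826)·4.707102 − (0.5867/3.5578)·4.599654 = -0.740314
denominator = 1 − 4.707102 = -3.707102
p = -0.740314 / -3.707102 = 0.1997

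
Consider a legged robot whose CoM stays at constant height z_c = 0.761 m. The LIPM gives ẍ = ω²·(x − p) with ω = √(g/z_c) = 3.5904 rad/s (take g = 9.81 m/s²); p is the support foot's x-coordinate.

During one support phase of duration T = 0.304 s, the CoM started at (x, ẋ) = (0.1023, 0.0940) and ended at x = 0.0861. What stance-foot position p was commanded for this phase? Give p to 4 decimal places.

p = 0.1796

ωT = 3.5904·0.304 = 1.091482; cosh(ωT) = 1.657201, sinh(ωT) = 1.321483
x(T) = p + (x₀−p)·cosh(ωT) + (ẋ₀/ω)·sinh(ωT) ⇒ p·(1 − cosh) = x(T) − x₀·cosh − (ẋ₀/ω)·sinh
numerator   = 0.0861 − (0.1023)·1.657201 − (0.0940/3.5904)·1.321483 = -0.118029
denominator = 1 − 1.657201 = -0.657201
p = -0.118029 / -0.657201 = 0.1796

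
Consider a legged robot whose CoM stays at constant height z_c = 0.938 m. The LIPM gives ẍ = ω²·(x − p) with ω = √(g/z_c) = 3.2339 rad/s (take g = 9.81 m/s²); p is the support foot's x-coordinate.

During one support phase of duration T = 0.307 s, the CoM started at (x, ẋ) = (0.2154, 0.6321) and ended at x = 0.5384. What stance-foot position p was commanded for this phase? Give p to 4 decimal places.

p = 0.0369

ωT = 3.2339·0.307 = 0.992807; cosh(ωT) = 1.534668, sinh(ωT) = 1.164133
x(T) = p + (x₀−p)·cosh(ωT) + (ẋ₀/ω)·sinh(ωT) ⇒ p·(1 − cosh) = x(T) − x₀·cosh − (ẋ₀/ω)·sinh
numerator   = 0.5384 − (0.2154)·1.534668 − (0.6321/3.2339)·1.164133 = -0.019709
denominator = 1 − 1.534668 = -0.534668
p = -0.019709 / -0.534668 = 0.0369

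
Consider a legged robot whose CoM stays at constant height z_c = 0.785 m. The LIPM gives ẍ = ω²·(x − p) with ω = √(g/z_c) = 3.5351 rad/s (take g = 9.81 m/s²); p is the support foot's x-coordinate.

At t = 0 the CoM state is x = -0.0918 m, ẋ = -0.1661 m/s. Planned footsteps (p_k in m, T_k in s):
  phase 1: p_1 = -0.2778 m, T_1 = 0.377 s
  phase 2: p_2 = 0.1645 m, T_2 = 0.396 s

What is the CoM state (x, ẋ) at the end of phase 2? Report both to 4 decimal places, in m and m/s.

x = 0.2894, ẋ = 0.7735

phase 1: p=-0.2778, T=0.377, ωT=1.332733, cosh=2.027573, sinh=1.763817; start (x,ẋ)=(-0.091800, -0.166100) → end (x,ẋ)=(0.016454, 0.822980)
phase 2: p=0.1645, T=0.396, ωT=1.399900, cosh=2.150707, sinh=1.904086; start (x,ẋ)=(0.016454, 0.822980) → end (x,ẋ)=(0.289372, 0.773472)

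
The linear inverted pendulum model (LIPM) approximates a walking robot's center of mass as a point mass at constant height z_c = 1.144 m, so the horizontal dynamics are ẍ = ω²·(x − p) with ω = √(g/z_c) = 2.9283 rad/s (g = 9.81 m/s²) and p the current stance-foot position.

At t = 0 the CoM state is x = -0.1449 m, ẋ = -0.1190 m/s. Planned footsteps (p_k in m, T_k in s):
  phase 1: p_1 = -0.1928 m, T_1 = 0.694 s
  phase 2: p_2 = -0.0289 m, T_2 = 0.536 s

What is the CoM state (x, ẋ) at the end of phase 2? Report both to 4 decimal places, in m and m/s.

phase 1: p=-0.1928, T=0.694, ωT=2.032240, cosh=3.881102, sinh=3.750060; start (x,ẋ)=(-0.144900, -0.119000) → end (x,ẋ)=(-0.159290, 0.064153)
phase 2: p=-0.0289, T=0.536, ωT=1.569569, cosh=2.506355, sinh=2.298221; start (x,ẋ)=(-0.159290, 0.064153) → end (x,ẋ)=(-0.305354, -0.716717)

x = -0.3054, ẋ = -0.7167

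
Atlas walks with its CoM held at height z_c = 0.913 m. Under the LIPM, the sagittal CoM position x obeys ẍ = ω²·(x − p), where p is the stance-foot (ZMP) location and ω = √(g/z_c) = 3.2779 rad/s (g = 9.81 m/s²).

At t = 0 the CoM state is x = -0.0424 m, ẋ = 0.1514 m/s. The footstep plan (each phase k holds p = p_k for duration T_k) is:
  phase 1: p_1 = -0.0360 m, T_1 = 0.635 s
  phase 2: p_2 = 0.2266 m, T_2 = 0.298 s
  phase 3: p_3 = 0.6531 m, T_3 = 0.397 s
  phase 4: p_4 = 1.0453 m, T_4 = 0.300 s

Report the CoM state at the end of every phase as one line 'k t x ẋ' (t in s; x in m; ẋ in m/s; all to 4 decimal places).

phase 1: p=-0.0360, T=0.635, ωT=2.081466, cosh=4.070482, sinh=3.945734; start (x,ẋ)=(-0.042400, 0.151400) → end (x,ẋ)=(0.120195, 0.533495)
phase 2: p=0.2266, T=0.298, ωT=0.976814, cosh=1.516245, sinh=1.139736; start (x,ẋ)=(0.120195, 0.533495) → end (x,ẋ)=(0.250762, 0.411386)
phase 3: p=0.6531, T=0.397, ωT=1.301326, cosh=1.973169, sinh=1.700998; start (x,ẋ)=(0.250762, 0.411386) → end (x,ẋ)=(0.072699, -1.431583)
phase 4: p=1.0453, T=0.300, ωT=0.983370, cosh=1.523750, sinh=1.149701; start (x,ẋ)=(0.072699, -1.431583) → end (x,ẋ)=(-0.938818, -5.846723)

1 0.6350 0.1202 0.5335
2 0.9330 0.2508 0.4114
3 1.3300 0.0727 -1.4316
4 1.6300 -0.9388 -5.8467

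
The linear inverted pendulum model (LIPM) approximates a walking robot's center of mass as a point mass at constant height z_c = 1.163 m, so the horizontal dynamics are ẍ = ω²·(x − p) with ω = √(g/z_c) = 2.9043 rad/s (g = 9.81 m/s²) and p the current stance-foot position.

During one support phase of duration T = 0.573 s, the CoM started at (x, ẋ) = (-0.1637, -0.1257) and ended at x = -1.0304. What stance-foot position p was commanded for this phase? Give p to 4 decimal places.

ωT = 2.9043·0.573 = 1.664164; cosh(ωT) = 2.735302, sinh(ωT) = 2.545953
x(T) = p + (x₀−p)·cosh(ωT) + (ẋ₀/ω)·sinh(ωT) ⇒ p·(1 − cosh) = x(T) − x₀·cosh − (ẋ₀/ω)·sinh
numerator   = -1.0304 − (-0.1637)·2.735302 − (-0.1257/2.9043)·2.545953 = -0.472440
denominator = 1 − 2.735302 = -1.735302
p = -0.472440 / -1.735302 = 0.2723

p = 0.2723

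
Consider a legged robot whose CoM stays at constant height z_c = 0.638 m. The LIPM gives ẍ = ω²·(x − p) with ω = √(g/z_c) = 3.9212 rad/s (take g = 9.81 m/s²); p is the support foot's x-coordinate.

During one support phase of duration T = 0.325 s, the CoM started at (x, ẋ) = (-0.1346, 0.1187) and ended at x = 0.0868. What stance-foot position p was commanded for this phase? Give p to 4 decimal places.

ωT = 3.9212·0.325 = 1.274390; cosh(ωT) = 1.928060, sinh(ωT) = 1.648459
x(T) = p + (x₀−p)·cosh(ωT) + (ẋ₀/ω)·sinh(ωT) ⇒ p·(1 − cosh) = x(T) − x₀·cosh − (ẋ₀/ω)·sinh
numerator   = 0.0868 − (-0.1346)·1.928060 − (0.1187/3.9212)·1.648459 = 0.296416
denominator = 1 − 1.928060 = -0.928060
p = 0.296416 / -0.928060 = -0.3194

p = -0.3194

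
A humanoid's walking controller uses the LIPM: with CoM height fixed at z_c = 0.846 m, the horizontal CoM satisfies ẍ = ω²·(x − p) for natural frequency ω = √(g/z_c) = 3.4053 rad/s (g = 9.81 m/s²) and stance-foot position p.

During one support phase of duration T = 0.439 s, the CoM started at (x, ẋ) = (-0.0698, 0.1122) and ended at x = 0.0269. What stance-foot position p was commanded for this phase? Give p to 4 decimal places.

ωT = 3.4053·0.439 = 1.494927; cosh(ωT) = 2.341637, sinh(ωT) = 2.117372
x(T) = p + (x₀−p)·cosh(ωT) + (ẋ₀/ω)·sinh(ωT) ⇒ p·(1 − cosh) = x(T) − x₀·cosh − (ẋ₀/ω)·sinh
numerator   = 0.0269 − (-0.0698)·2.341637 − (0.1122/3.4053)·2.117372 = 0.120582
denominator = 1 − 2.341637 = -1.341637
p = 0.120582 / -1.341637 = -0.0899

p = -0.0899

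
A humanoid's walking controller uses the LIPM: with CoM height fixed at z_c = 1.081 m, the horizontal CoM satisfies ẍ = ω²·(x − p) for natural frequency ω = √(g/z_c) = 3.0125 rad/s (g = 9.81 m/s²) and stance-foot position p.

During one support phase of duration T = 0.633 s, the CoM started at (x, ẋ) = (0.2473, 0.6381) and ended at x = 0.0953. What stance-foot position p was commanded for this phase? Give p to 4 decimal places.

p = 0.5953

ωT = 3.0125·0.633 = 1.906913; cosh(ωT) = 3.440405, sinh(ωT) = 3.291866
x(T) = p + (x₀−p)·cosh(ωT) + (ẋ₀/ω)·sinh(ωT) ⇒ p·(1 − cosh) = x(T) − x₀·cosh − (ẋ₀/ω)·sinh
numerator   = 0.0953 − (0.2473)·3.440405 − (0.6381/3.0125)·3.291866 = -1.452787
denominator = 1 − 3.440405 = -2.440405
p = -1.452787 / -2.440405 = 0.5953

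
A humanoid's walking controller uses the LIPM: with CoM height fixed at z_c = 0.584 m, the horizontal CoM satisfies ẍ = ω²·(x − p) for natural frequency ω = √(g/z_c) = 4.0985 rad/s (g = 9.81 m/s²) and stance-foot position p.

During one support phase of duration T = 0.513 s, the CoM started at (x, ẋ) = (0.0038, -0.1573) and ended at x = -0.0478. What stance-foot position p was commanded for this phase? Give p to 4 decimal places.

ωT = 4.0985·0.513 = 2.102530; cosh(ωT) = 4.154504, sinh(ωT) = 4.032357
x(T) = p + (x₀−p)·cosh(ωT) + (ẋ₀/ω)·sinh(ωT) ⇒ p·(1 − cosh) = x(T) − x₀·cosh − (ẋ₀/ω)·sinh
numerator   = -0.0478 − (0.0038)·4.154504 − (-0.1573/4.0985)·4.032357 = 0.091174
denominator = 1 − 4.154504 = -3.154504
p = 0.091174 / -3.154504 = -0.0289

p = -0.0289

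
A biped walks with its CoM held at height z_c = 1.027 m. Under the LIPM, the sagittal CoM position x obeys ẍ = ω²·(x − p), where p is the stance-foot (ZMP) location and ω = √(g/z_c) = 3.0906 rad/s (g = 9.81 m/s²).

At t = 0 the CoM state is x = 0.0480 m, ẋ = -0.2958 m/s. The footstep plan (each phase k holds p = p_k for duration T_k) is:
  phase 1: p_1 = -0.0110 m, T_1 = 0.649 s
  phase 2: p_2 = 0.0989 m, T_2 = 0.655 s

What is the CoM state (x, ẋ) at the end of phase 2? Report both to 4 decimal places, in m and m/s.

x = -1.3558, ẋ = -4.4596

phase 1: p=-0.0110, T=0.649, ωT=2.005799, cosh=3.783293, sinh=3.648740; start (x,ẋ)=(0.048000, -0.295800) → end (x,ẋ)=(-0.137005, -0.453767)
phase 2: p=0.0989, T=0.655, ωT=2.024343, cosh=3.851608, sinh=3.719527; start (x,ẋ)=(-0.137005, -0.453767) → end (x,ẋ)=(-1.355821, -4.459596)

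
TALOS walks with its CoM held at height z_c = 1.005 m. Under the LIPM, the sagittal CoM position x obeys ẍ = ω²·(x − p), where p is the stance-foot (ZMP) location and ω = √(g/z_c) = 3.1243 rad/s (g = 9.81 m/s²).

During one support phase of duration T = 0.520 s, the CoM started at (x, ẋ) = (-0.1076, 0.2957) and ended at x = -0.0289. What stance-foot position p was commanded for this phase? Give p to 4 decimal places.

ωT = 3.1243·0.520 = 1.624636; cosh(ωT) = 2.636777, sinh(ωT) = 2.439794
x(T) = p + (x₀−p)·cosh(ωT) + (ẋ₀/ω)·sinh(ωT) ⇒ p·(1 − cosh) = x(T) − x₀·cosh − (ẋ₀/ω)·sinh
numerator   = -0.0289 − (-0.1076)·2.636777 − (0.2957/3.1243)·2.439794 = 0.023902
denominator = 1 − 2.636777 = -1.636777
p = 0.023902 / -1.636777 = -0.0146

p = -0.0146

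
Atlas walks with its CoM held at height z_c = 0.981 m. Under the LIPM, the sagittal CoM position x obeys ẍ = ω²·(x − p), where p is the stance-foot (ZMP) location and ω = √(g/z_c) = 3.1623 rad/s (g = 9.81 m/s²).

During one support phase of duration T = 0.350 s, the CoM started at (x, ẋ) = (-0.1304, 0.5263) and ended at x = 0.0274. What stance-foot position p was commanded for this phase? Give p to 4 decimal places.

p = -0.0324

ωT = 3.1623·0.350 = 1.106805; cosh(ωT) = 1.677646, sinh(ωT) = 1.347033
x(T) = p + (x₀−p)·cosh(ωT) + (ẋ₀/ω)·sinh(ωT) ⇒ p·(1 − cosh) = x(T) − x₀·cosh − (ẋ₀/ω)·sinh
numerator   = 0.0274 − (-0.1304)·1.677646 − (0.5263/3.1623)·1.347033 = 0.021979
denominator = 1 − 1.677646 = -0.677646
p = 0.021979 / -0.677646 = -0.0324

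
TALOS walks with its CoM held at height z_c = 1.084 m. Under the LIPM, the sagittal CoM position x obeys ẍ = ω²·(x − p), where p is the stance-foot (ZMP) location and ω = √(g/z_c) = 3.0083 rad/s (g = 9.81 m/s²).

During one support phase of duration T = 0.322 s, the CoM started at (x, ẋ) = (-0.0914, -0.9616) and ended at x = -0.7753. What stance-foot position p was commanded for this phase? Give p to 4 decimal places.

p = 0.5467

ωT = 3.0083·0.322 = 0.968673; cosh(ωT) = 1.507016, sinh(ωT) = 1.127429
x(T) = p + (x₀−p)·cosh(ωT) + (ẋ₀/ω)·sinh(ωT) ⇒ p·(1 − cosh) = x(T) − x₀·cosh − (ẋ₀/ω)·sinh
numerator   = -0.7753 − (-0.0914)·1.507016 − (-0.9616/3.0083)·1.127429 = -0.277177
denominator = 1 − 1.507016 = -0.507016
p = -0.277177 / -0.507016 = 0.5467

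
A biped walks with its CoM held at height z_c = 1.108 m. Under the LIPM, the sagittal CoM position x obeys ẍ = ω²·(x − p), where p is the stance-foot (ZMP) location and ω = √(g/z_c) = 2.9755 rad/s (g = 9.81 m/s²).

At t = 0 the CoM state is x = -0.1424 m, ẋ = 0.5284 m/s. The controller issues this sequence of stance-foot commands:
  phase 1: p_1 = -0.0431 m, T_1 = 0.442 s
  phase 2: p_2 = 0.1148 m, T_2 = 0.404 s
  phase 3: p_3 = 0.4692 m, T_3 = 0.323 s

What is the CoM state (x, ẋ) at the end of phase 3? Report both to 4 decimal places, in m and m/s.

x = 0.5065, ẋ = 0.5936

phase 1: p=-0.0431, T=0.442, ωT=1.315171, cosh=1.996908, sinh=1.728480; start (x,ẋ)=(-0.142400, 0.528400) → end (x,ẋ)=(0.065557, 0.544457)
phase 2: p=0.1148, T=0.404, ωT=1.202102, cosh=1.813832, sinh=1.513271; start (x,ẋ)=(0.065557, 0.544457) → end (x,ẋ)=(0.302379, 0.765825)
phase 3: p=0.4692, T=0.323, ωT=0.961086, cosh=1.498506, sinh=1.116029; start (x,ẋ)=(0.302379, 0.765825) → end (x,ẋ)=(0.506458, 0.593624)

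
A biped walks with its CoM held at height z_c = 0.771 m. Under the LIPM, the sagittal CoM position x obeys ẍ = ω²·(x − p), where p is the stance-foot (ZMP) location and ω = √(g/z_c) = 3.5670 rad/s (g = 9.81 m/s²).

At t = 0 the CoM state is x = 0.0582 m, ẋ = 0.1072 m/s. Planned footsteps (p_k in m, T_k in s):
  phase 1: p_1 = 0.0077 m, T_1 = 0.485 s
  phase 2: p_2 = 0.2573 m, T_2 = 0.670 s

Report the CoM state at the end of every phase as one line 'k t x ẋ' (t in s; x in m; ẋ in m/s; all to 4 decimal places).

1 0.4850 0.2367 0.8039
2 1.1550 1.3633 4.0255

phase 1: p=0.0077, T=0.485, ωT=1.729995, cosh=2.908956, sinh=2.731670; start (x,ẋ)=(0.058200, 0.107200) → end (x,ẋ)=(0.236698, 0.803905)
phase 2: p=0.2573, T=0.670, ωT=2.389890, cosh=5.501967, sinh=5.410327; start (x,ẋ)=(0.236698, 0.803905) → end (x,ẋ)=(1.363289, 4.025467)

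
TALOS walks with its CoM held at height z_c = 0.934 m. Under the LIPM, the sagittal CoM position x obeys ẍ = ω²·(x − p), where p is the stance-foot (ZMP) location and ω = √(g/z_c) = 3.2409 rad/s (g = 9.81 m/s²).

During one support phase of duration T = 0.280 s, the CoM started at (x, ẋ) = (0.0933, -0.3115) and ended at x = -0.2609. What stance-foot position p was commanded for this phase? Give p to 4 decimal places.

p = 0.6707

ωT = 3.2409·0.280 = 0.907452; cosh(ωT) = 1.440776, sinh(ωT) = 1.037225
x(T) = p + (x₀−p)·cosh(ωT) + (ẋ₀/ω)·sinh(ωT) ⇒ p·(1 − cosh) = x(T) − x₀·cosh − (ẋ₀/ω)·sinh
numerator   = -0.2609 − (0.0933)·1.440776 − (-0.3115/3.2409)·1.037225 = -0.295631
denominator = 1 − 1.440776 = -0.440776
p = -0.295631 / -0.440776 = 0.6707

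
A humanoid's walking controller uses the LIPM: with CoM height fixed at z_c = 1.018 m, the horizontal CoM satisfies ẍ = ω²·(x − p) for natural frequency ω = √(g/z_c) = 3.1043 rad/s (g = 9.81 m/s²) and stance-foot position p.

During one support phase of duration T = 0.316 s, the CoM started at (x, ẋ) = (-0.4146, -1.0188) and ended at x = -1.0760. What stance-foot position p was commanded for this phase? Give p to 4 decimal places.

ωT = 3.1043·0.316 = 0.980959; cosh(ωT) = 1.520982, sinh(ωT) = 1.146030
x(T) = p + (x₀−p)·cosh(ωT) + (ẋ₀/ω)·sinh(ωT) ⇒ p·(1 − cosh) = x(T) − x₀·cosh − (ẋ₀/ω)·sinh
numerator   = -1.0760 − (-0.4146)·1.520982 − (-1.0188/3.1043)·1.146030 = -0.069285
denominator = 1 − 1.520982 = -0.520982
p = -0.069285 / -0.520982 = 0.1330

p = 0.1330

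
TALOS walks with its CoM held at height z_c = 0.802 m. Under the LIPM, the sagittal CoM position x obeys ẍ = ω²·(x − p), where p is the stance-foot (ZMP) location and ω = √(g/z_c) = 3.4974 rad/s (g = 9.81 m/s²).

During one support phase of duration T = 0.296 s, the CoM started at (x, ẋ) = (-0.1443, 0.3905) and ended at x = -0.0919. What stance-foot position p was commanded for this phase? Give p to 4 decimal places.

p = 0.0008

ωT = 3.4974·0.296 = 1.035230; cosh(ωT) = 1.585450, sinh(ωT) = 1.230305
x(T) = p + (x₀−p)·cosh(ωT) + (ẋ₀/ω)·sinh(ωT) ⇒ p·(1 − cosh) = x(T) − x₀·cosh − (ẋ₀/ω)·sinh
numerator   = -0.0919 − (-0.1443)·1.585450 − (0.3905/3.4974)·1.230305 = -0.000489
denominator = 1 − 1.585450 = -0.585450
p = -0.000489 / -0.585450 = 0.0008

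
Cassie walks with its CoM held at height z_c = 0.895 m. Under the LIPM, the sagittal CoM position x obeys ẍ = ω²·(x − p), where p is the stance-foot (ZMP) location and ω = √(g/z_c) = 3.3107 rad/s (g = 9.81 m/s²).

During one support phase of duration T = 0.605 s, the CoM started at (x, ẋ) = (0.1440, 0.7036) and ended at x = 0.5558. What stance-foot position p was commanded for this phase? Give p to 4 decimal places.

ωT = 3.3107·0.605 = 2.002973; cosh(ωT) = 3.772997, sinh(ωT) = 3.638063
x(T) = p + (x₀−p)·cosh(ωT) + (ẋ₀/ω)·sinh(ωT) ⇒ p·(1 − cosh) = x(T) − x₀·cosh − (ẋ₀/ω)·sinh
numerator   = 0.5558 − (0.1440)·3.772997 − (0.7036/3.3107)·3.638063 = -0.760684
denominator = 1 − 3.772997 = -2.772997
p = -0.760684 / -2.772997 = 0.2743

p = 0.2743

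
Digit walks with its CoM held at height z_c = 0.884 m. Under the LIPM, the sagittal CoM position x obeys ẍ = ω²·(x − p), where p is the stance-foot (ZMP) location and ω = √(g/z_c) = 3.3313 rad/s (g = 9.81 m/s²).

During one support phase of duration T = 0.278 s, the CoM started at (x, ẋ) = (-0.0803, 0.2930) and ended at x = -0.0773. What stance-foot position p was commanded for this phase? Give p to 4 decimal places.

ωT = 3.3313·0.278 = 0.926101; cosh(ωT) = 1.460371, sinh(ωT) = 1.064276
x(T) = p + (x₀−p)·cosh(ωT) + (ẋ₀/ω)·sinh(ωT) ⇒ p·(1 − cosh) = x(T) − x₀·cosh − (ẋ₀/ω)·sinh
numerator   = -0.0773 − (-0.0803)·1.460371 − (0.2930/3.3313)·1.064276 = -0.053639
denominator = 1 − 1.460371 = -0.460371
p = -0.053639 / -0.460371 = 0.1165

p = 0.1165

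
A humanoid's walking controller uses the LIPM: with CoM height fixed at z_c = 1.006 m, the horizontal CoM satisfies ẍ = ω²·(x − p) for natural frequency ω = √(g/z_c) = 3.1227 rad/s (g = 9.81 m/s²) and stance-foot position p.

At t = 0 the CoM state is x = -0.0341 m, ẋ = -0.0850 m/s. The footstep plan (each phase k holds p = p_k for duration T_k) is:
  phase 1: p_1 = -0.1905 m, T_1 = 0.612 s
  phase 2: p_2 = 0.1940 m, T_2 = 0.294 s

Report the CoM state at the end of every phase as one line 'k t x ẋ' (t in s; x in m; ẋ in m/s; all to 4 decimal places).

phase 1: p=-0.1905, T=0.612, ωT=1.911092, cosh=3.454194, sinh=3.306276; start (x,ẋ)=(-0.034100, -0.085000) → end (x,ẋ)=(0.259739, 1.321146)
phase 2: p=0.1940, T=0.294, ωT=0.918074, cosh=1.451875, sinh=1.052587; start (x,ẋ)=(0.259739, 1.321146) → end (x,ẋ)=(0.734772, 2.134217)

1 0.6120 0.2597 1.3211
2 0.9060 0.7348 2.1342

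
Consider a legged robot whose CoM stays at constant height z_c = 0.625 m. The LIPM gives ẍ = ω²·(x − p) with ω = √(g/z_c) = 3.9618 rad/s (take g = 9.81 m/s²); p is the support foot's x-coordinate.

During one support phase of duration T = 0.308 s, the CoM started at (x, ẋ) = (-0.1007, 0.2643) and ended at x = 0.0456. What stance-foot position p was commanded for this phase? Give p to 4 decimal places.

ωT = 3.9618·0.308 = 1.220234; cosh(ωT) = 1.841571, sinh(ωT) = 1.546410
x(T) = p + (x₀−p)·cosh(ωT) + (ẋ₀/ω)·sinh(ωT) ⇒ p·(1 − cosh) = x(T) − x₀·cosh − (ẋ₀/ω)·sinh
numerator   = 0.0456 − (-0.1007)·1.841571 − (0.2643/3.9618)·1.546410 = 0.127882
denominator = 1 − 1.841571 = -0.841571
p = 0.127882 / -0.841571 = -0.1520

p = -0.1520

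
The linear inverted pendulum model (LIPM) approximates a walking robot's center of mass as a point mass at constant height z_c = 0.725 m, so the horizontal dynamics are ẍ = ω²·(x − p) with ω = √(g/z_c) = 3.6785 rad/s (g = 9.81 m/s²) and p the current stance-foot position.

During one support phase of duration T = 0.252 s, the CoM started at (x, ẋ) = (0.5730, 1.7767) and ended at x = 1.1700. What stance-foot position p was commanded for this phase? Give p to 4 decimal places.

ωT = 3.6785·0.252 = 0.926982; cosh(ωT) = 1.461309, sinh(ωT) = 1.065563
x(T) = p + (x₀−p)·cosh(ωT) + (ẋ₀/ω)·sinh(ωT) ⇒ p·(1 − cosh) = x(T) − x₀·cosh − (ẋ₀/ω)·sinh
numerator   = 1.1700 − (0.5730)·1.461309 − (1.7767/3.6785)·1.065563 = -0.181992
denominator = 1 − 1.461309 = -0.461309
p = -0.181992 / -0.461309 = 0.3945

p = 0.3945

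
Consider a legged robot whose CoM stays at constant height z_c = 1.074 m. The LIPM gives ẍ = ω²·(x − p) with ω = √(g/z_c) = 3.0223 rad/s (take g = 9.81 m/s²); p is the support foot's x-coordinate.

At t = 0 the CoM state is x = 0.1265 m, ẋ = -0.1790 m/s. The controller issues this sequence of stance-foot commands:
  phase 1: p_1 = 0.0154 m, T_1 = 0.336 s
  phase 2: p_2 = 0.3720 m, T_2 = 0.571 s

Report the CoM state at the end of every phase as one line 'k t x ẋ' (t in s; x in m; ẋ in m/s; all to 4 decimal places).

phase 1: p=0.0154, T=0.336, ωT=1.015493, cosh=1.561474, sinh=1.199250; start (x,ẋ)=(0.126500, -0.179000) → end (x,ẋ)=(0.117852, 0.123177)
phase 2: p=0.3720, T=0.571, ωT=1.725733, cosh=2.897340, sinh=2.719298; start (x,ẋ)=(0.117852, 0.123177) → end (x,ẋ)=(-0.253524, -1.731833)

1 0.3360 0.1179 0.1232
2 0.9070 -0.2535 -1.7318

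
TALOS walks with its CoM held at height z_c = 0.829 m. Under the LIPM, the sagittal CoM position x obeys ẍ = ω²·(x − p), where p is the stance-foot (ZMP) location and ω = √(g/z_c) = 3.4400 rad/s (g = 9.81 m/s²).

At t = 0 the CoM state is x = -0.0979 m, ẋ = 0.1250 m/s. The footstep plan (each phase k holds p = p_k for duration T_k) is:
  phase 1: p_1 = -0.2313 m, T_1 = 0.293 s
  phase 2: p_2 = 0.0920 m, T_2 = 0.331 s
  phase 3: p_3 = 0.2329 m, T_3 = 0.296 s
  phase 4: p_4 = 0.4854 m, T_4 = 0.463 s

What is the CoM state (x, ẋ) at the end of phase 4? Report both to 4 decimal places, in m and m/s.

x = 1.8841, ẋ = 5.0472

phase 1: p=-0.2313, T=0.293, ωT=1.007920, cosh=1.552437, sinh=1.187459; start (x,ẋ)=(-0.097900, 0.125000) → end (x,ẋ)=(0.018944, 0.738975)
phase 2: p=0.0920, T=0.331, ωT=1.138640, cosh=1.721387, sinh=1.401132; start (x,ẋ)=(0.018944, 0.738975) → end (x,ẋ)=(0.267231, 0.919939)
phase 3: p=0.2329, T=0.296, ωT=1.018240, cosh=1.564774, sinh=1.203544; start (x,ẋ)=(0.267231, 0.919939) → end (x,ẋ)=(0.608478, 1.581635)
phase 4: p=0.4854, T=0.463, ωT=1.592720, cosh=2.560238, sinh=2.356867; start (x,ẋ)=(0.608478, 1.581635) → end (x,ẋ)=(1.884143, 5.047230)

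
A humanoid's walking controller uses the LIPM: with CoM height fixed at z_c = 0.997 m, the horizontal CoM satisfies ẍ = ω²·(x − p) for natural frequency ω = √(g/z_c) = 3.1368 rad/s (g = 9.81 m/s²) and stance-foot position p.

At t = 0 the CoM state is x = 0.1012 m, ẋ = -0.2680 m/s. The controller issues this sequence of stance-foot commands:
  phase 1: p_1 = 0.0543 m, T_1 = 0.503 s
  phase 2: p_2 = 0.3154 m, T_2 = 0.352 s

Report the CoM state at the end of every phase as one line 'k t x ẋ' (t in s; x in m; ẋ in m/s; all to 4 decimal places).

1 0.5030 -0.0254 -0.3356
2 0.8550 -0.3988 -1.9971

phase 1: p=0.0543, T=0.503, ωT=1.577810, cosh=2.525382, sinh=2.318955; start (x,ẋ)=(0.101200, -0.268000) → end (x,ẋ)=(-0.025385, -0.335647)
phase 2: p=0.3154, T=0.352, ωT=1.104154, cosh=1.674081, sinh=1.342589; start (x,ẋ)=(-0.025385, -0.335647) → end (x,ẋ)=(-0.398763, -1.997094)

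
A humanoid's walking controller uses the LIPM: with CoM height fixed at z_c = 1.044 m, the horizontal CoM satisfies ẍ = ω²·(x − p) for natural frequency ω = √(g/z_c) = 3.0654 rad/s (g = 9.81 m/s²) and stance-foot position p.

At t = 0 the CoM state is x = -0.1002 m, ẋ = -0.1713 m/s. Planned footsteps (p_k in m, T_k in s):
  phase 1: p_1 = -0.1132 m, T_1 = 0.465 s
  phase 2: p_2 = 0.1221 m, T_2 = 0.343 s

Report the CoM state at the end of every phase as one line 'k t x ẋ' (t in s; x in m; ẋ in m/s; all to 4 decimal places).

phase 1: p=-0.1132, T=0.465, ωT=1.425411, cosh=2.199988, sinh=1.959579; start (x,ẋ)=(-0.100200, -0.171300) → end (x,ẋ)=(-0.194105, -0.298768)
phase 2: p=0.1221, T=0.343, ωT=1.051432, cosh=1.605592, sinh=1.256155; start (x,ẋ)=(-0.194105, -0.298768) → end (x,ẋ)=(-0.508027, -1.697284)

1 0.4650 -0.1941 -0.2988
2 0.8080 -0.5080 -1.6973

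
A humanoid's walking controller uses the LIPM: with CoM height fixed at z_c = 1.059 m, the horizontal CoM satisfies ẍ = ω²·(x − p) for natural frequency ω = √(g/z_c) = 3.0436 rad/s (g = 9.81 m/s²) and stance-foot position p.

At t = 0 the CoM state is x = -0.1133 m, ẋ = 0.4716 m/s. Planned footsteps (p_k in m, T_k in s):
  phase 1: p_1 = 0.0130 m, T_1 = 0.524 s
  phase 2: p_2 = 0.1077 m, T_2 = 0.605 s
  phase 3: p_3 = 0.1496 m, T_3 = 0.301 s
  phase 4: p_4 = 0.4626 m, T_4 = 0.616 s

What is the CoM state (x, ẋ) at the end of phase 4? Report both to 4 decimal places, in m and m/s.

phase 1: p=0.0130, T=0.524, ωT=1.594846, cosh=2.565256, sinh=2.362316; start (x,ẋ)=(-0.113300, 0.471600) → end (x,ẋ)=(0.055045, 0.301685)
phase 2: p=0.1077, T=0.605, ωT=1.841378, cosh=3.231910, sinh=3.073311; start (x,ẋ)=(0.055045, 0.301685) → end (x,ẋ)=(0.242152, 0.482482)
phase 3: p=0.1496, T=0.301, ωT=0.916124, cosh=1.449825, sinh=1.049758; start (x,ẋ)=(0.242152, 0.482482) → end (x,ẋ)=(0.450195, 0.995221)
phase 4: p=0.4626, T=0.616, ωT=1.874858, cosh=3.336634, sinh=3.183257; start (x,ẋ)=(0.450195, 0.995221) → end (x,ẋ)=(1.462098, 3.200505)

x = 1.4621, ẋ = 3.2005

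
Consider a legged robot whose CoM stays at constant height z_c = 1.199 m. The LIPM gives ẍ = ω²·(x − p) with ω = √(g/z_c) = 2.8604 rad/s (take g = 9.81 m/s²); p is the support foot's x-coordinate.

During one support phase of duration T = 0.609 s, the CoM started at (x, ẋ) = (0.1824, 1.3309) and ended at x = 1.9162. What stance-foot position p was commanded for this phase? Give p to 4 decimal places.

p = -0.0475

ωT = 2.8604·0.609 = 1.741984; cosh(ωT) = 2.941914, sinh(ωT) = 2.766742
x(T) = p + (x₀−p)·cosh(ωT) + (ẋ₀/ω)·sinh(ωT) ⇒ p·(1 − cosh) = x(T) − x₀·cosh − (ẋ₀/ω)·sinh
numerator   = 1.9162 − (0.1824)·2.941914 − (1.3309/2.8604)·2.766742 = 0.092273
denominator = 1 − 2.941914 = -1.941914
p = 0.092273 / -1.941914 = -0.0475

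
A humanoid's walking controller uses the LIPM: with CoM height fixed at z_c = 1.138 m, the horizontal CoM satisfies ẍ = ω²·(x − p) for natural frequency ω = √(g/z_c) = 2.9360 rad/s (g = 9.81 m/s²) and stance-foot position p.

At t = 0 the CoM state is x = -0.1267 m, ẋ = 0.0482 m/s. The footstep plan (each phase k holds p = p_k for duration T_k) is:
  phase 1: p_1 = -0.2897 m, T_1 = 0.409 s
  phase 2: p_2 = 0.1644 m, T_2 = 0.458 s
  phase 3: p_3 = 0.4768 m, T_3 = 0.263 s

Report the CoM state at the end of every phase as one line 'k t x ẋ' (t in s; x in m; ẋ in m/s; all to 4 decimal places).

1 0.4090 0.0304 0.8104
2 0.8670 0.3835 0.9571
3 1.1300 0.6318 1.0239

phase 1: p=-0.2897, T=0.409, ωT=1.200824, cosh=1.811900, sinh=1.510954; start (x,ẋ)=(-0.126700, 0.048200) → end (x,ẋ)=(0.030445, 0.810428)
phase 2: p=0.1644, T=0.458, ωT=1.344688, cosh=2.048805, sinh=1.788184; start (x,ẋ)=(0.030445, 0.810428) → end (x,ẋ)=(0.383547, 0.957130)
phase 3: p=0.4768, T=0.263, ωT=0.772168, cosh=1.313232, sinh=0.851222; start (x,ẋ)=(0.383547, 0.957130) → end (x,ẋ)=(0.631833, 1.023876)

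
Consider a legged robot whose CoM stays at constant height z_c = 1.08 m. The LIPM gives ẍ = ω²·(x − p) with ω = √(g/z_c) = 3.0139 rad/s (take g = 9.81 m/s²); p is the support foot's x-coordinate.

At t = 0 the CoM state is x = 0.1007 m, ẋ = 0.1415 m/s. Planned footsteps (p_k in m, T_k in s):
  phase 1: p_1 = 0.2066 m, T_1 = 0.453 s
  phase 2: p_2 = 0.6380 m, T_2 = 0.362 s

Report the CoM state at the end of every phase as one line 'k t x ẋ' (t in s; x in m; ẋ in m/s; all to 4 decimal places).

phase 1: p=0.2066, T=0.453, ωT=1.365297, cosh=2.086095, sinh=1.830790; start (x,ẋ)=(0.100700, 0.141500) → end (x,ẋ)=(0.071637, -0.289155)
phase 2: p=0.6380, T=0.362, ωT=1.091032, cosh=1.656607, sinh=1.320737; start (x,ẋ)=(0.071637, -0.289155) → end (x,ẋ)=(-0.426954, -2.733465)

1 0.4530 0.0716 -0.2892
2 0.8150 -0.4270 -2.7335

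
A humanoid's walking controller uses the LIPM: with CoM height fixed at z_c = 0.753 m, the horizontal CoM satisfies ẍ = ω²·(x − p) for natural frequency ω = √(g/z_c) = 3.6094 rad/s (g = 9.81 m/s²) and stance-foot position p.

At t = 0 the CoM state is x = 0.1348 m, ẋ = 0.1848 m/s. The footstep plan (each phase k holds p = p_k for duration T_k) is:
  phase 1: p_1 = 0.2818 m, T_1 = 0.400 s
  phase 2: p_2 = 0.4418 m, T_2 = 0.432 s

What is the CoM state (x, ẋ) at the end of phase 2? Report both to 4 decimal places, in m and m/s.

x = -0.9254, ẋ = -4.7777

phase 1: p=0.2818, T=0.400, ωT=1.443760, cosh=2.236317, sinh=2.000278; start (x,ẋ)=(0.134800, 0.184800) → end (x,ẋ)=(0.055475, -0.648040)
phase 2: p=0.4418, T=0.432, ωT=1.559261, cosh=2.482798, sinh=2.272507; start (x,ẋ)=(0.055475, -0.648040) → end (x,ẋ)=(-0.925378, -4.777739)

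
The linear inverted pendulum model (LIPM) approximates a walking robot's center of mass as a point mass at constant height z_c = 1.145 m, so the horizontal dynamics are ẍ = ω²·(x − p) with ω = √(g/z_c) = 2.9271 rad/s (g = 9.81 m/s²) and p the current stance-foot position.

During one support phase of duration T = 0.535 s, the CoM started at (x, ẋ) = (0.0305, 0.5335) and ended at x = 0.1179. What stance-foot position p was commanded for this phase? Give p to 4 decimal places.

ωT = 2.9271·0.535 = 1.565999; cosh(ωT) = 2.498166, sinh(ωT) = 2.289287
x(T) = p + (x₀−p)·cosh(ωT) + (ẋ₀/ω)·sinh(ωT) ⇒ p·(1 − cosh) = x(T) − x₀·cosh − (ẋ₀/ω)·sinh
numerator   = 0.1179 − (0.0305)·2.498166 − (0.5335/2.9271)·2.289287 = -0.375545
denominator = 1 − 2.498166 = -1.498166
p = -0.375545 / -1.498166 = 0.2507

p = 0.2507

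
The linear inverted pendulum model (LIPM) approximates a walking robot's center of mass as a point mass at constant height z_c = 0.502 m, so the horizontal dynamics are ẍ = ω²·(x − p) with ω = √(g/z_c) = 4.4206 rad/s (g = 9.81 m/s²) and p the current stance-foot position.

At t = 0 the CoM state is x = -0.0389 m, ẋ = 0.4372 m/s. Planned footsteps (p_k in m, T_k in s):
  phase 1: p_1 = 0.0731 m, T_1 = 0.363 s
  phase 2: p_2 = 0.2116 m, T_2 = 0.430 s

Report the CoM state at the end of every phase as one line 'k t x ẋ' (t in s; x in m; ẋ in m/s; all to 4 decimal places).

1 0.3630 0.0193 -0.0504
2 0.7930 -0.4834 -2.9529

phase 1: p=0.0731, T=0.363, ωT=1.604678, cosh=2.588605, sinh=2.387651; start (x,ẋ)=(-0.038900, 0.437200) → end (x,ẋ)=(0.019316, -0.050405)
phase 2: p=0.2116, T=0.430, ωT=1.900858, cosh=3.420537, sinh=3.271097; start (x,ẋ)=(0.019316, -0.050405) → end (x,ẋ)=(-0.483411, -2.952874)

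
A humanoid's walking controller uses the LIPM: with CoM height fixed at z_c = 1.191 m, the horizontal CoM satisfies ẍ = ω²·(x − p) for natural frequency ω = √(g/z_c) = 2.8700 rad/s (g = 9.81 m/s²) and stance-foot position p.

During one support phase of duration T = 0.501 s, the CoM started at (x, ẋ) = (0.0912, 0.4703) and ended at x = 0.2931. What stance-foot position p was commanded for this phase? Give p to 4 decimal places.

p = 0.1922

ωT = 2.8700·0.501 = 1.437870; cosh(ωT) = 2.224574, sinh(ωT) = 1.987141
x(T) = p + (x₀−p)·cosh(ωT) + (ẋ₀/ω)·sinh(ωT) ⇒ p·(1 − cosh) = x(T) − x₀·cosh − (ẋ₀/ω)·sinh
numerator   = 0.2931 − (0.0912)·2.224574 − (0.4703/2.8700)·1.987141 = -0.235409
denominator = 1 − 2.224574 = -1.224574
p = -0.235409 / -1.224574 = 0.1922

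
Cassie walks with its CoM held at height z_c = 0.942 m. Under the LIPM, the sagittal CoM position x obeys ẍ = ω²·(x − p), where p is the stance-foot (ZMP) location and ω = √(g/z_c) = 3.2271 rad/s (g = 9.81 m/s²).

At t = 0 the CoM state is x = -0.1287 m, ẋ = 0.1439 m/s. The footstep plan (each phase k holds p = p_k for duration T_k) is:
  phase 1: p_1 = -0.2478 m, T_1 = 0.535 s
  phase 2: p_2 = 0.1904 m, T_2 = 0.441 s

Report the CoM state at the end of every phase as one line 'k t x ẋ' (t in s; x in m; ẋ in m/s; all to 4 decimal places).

1 0.5350 0.2189 1.4632
2 0.9760 1.1392 3.3923

phase 1: p=-0.2478, T=0.535, ωT=1.726499, cosh=2.899422, sinh=2.721516; start (x,ẋ)=(-0.128700, 0.143900) → end (x,ẋ)=(0.218877, 1.463235)
phase 2: p=0.1904, T=0.441, ωT=1.423151, cosh=2.195566, sinh=1.954612; start (x,ẋ)=(0.218877, 1.463235) → end (x,ẋ)=(1.139184, 3.392251)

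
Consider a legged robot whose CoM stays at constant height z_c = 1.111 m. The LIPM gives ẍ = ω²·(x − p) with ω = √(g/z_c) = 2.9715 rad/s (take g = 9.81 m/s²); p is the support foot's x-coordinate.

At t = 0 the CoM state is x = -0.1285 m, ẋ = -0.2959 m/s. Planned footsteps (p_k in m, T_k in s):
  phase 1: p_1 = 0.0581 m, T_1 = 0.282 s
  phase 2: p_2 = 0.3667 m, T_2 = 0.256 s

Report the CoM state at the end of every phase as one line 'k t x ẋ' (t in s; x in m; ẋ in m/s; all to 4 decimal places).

1 0.2820 -0.2915 -0.9270
2 0.5380 -0.7522 -2.8439

phase 1: p=0.0581, T=0.282, ωT=0.837963, cosh=1.372122, sinh=0.939531; start (x,ẋ)=(-0.128500, -0.295900) → end (x,ẋ)=(-0.291496, -0.926964)
phase 2: p=0.3667, T=0.256, ωT=0.760704, cosh=1.303560, sinh=0.836222; start (x,ẋ)=(-0.291496, -0.926964) → end (x,ẋ)=(-0.752158, -2.843861)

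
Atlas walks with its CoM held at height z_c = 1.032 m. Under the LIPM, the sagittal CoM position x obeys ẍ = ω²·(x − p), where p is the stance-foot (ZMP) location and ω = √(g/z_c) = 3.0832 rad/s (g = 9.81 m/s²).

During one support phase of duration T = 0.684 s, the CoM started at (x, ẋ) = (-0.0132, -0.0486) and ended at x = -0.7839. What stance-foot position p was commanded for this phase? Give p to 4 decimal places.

ωT = 3.0832·0.684 = 2.108909; cosh(ωT) = 4.180308, sinh(ωT) = 4.058938
x(T) = p + (x₀−p)·cosh(ωT) + (ẋ₀/ω)·sinh(ωT) ⇒ p·(1 − cosh) = x(T) − x₀·cosh − (ẋ₀/ω)·sinh
numerator   = -0.7839 − (-0.0132)·4.180308 − (-0.0486/3.0832)·4.058938 = -0.664740
denominator = 1 − 4.180308 = -3.180308
p = -0.664740 / -3.180308 = 0.2090

p = 0.2090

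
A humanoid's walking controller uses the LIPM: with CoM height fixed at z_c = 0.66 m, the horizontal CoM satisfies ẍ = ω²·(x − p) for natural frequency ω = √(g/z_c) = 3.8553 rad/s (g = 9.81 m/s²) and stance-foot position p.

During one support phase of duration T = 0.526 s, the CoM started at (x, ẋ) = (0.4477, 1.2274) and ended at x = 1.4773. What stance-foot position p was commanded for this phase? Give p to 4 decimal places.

p = 0.5032

ωT = 3.8553·0.526 = 2.027888; cosh(ωT) = 3.864817, sinh(ωT) = 3.733204
x(T) = p + (x₀−p)·cosh(ωT) + (ẋ₀/ω)·sinh(ωT) ⇒ p·(1 − cosh) = x(T) − x₀·cosh − (ẋ₀/ω)·sinh
numerator   = 1.4773 − (0.4477)·3.864817 − (1.2274/3.8553)·3.733204 = -1.441507
denominator = 1 − 3.864817 = -2.864817
p = -1.441507 / -2.864817 = 0.5032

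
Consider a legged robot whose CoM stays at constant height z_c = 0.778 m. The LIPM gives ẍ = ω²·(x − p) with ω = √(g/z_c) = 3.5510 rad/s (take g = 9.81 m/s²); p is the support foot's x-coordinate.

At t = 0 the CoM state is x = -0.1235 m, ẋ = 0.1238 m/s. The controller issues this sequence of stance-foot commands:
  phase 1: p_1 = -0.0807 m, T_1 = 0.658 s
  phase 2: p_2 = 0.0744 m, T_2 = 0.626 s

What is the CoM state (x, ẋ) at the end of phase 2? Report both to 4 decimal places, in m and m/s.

phase 1: p=-0.0807, T=0.658, ωT=2.336558, cosh=5.221113, sinh=5.124453; start (x,ẋ)=(-0.123500, 0.123800) → end (x,ẋ)=(-0.125508, -0.132455)
phase 2: p=0.0744, T=0.626, ωT=2.222926, cosh=4.671301, sinh=4.563010; start (x,ẋ)=(-0.125508, -0.132455) → end (x,ẋ)=(-1.029633, -3.857890)

x = -1.0296, ẋ = -3.8579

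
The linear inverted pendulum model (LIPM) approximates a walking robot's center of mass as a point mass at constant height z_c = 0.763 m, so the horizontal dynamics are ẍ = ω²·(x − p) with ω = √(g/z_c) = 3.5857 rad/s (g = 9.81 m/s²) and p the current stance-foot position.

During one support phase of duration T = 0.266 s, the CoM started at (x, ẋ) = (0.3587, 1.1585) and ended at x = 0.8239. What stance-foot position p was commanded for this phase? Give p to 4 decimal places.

p = 0.1382

ωT = 3.5857·0.266 = 0.953796; cosh(ωT) = 1.490410, sinh(ωT) = 1.105134
x(T) = p + (x₀−p)·cosh(ωT) + (ẋ₀/ω)·sinh(ωT) ⇒ p·(1 − cosh) = x(T) − x₀·cosh − (ẋ₀/ω)·sinh
numerator   = 0.8239 − (0.3587)·1.490410 − (1.1585/3.5857)·1.105134 = -0.067767
denominator = 1 − 1.490410 = -0.490410
p = -0.067767 / -0.490410 = 0.1382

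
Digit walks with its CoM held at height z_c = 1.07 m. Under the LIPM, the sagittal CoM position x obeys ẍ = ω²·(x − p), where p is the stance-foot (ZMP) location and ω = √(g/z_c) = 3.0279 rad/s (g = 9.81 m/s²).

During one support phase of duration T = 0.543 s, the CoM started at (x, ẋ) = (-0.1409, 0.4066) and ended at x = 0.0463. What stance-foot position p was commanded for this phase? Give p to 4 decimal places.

ωT = 3.0279·0.543 = 1.644150; cosh(ωT) = 2.684892, sinh(ωT) = 2.491715
x(T) = p + (x₀−p)·cosh(ωT) + (ẋ₀/ω)·sinh(ωT) ⇒ p·(1 − cosh) = x(T) − x₀·cosh − (ẋ₀/ω)·sinh
numerator   = 0.0463 − (-0.1409)·2.684892 − (0.4066/3.0279)·2.491715 = 0.090003
denominator = 1 − 2.684892 = -1.684892
p = 0.090003 / -1.684892 = -0.0534

p = -0.0534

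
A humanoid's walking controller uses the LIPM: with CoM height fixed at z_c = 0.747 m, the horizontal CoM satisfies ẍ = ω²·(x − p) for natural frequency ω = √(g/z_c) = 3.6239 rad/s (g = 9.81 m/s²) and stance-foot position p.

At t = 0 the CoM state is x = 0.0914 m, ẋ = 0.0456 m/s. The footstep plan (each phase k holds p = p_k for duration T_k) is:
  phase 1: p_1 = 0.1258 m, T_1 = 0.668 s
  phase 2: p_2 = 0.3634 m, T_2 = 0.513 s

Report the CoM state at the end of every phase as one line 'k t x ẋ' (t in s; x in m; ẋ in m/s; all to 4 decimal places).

1 0.6680 0.0009 -0.4373
2 1.1810 -1.2058 -5.5499

phase 1: p=0.1258, T=0.668, ωT=2.420765, cosh=5.671661, sinh=5.582807; start (x,ẋ)=(0.091400, 0.045600) → end (x,ẋ)=(0.000944, -0.437337)
phase 2: p=0.3634, T=0.513, ωT=1.859061, cosh=3.286762, sinh=3.130943; start (x,ẋ)=(0.000944, -0.437337) → end (x,ẋ)=(-1.205753, -5.549930)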